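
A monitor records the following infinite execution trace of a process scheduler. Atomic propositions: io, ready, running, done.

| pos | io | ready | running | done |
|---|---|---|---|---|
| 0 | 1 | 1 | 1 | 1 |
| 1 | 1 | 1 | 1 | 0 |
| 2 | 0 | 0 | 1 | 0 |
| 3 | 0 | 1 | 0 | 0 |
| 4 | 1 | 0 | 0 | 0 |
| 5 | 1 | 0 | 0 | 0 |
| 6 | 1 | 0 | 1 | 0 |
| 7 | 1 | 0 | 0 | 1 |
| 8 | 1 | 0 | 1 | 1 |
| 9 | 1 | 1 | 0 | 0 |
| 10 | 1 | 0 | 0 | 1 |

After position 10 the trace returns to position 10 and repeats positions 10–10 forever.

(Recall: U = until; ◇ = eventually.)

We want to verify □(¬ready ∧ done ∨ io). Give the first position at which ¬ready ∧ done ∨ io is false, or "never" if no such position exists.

2

Check ¬ready ∧ done ∨ io at each position in order: 0 ✓, 1 ✓.
At position 2 the labels are {running}, so ¬ready ∧ done ∨ io is false there. This is the first violation.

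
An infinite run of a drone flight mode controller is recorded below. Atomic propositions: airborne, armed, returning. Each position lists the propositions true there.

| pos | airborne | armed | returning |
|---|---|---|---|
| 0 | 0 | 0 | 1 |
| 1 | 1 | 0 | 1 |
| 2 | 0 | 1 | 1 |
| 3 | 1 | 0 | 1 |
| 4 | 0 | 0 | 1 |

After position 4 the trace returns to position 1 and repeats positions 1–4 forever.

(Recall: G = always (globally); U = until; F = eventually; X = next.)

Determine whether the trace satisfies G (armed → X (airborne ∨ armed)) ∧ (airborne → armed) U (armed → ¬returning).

Holds

armed → X (airborne ∨ armed) holds at every position 0..4, and those are all positions ever visited, so G (armed → X (airborne ∨ armed)) holds.
Positions where armed holds: 2.
Check X (airborne ∨ armed) at each: 2→ok.
Walking from position 0: armed → ¬returning first holds at position 0, and airborne → armed holds at every earlier position along the way, so (airborne → armed) U (armed → ¬returning) holds.
At position 0: G (armed → X (airborne ∨ armed)) is true; (airborne → armed) U (armed → ¬returning) is true; so G (armed → X (airborne ∨ armed)) ∧ (airborne → armed) U (armed → ¬returning) is true.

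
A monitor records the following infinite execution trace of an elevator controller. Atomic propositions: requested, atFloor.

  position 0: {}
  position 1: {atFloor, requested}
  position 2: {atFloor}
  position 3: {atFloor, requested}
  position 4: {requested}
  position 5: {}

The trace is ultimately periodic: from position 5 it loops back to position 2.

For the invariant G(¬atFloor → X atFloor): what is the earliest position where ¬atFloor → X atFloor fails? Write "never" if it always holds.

Check ¬atFloor → X atFloor at each position in order: 0 ✓, 1 ✓, 2 ✓, 3 ✓.
At position 4 the labels are {requested} and the next position 5 has {}, so ¬atFloor → X atFloor is false there. This is the first violation.

4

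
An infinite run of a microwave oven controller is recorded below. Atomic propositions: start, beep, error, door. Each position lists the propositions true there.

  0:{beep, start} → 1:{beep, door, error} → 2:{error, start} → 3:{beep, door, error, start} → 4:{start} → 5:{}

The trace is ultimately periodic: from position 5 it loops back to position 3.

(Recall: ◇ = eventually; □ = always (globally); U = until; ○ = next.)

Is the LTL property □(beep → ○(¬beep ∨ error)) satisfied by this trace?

beep → ○(¬beep ∨ error) holds at every position 0..5, and those are all positions ever visited, so □(beep → ○(¬beep ∨ error)) holds.
Positions where beep holds: 0, 1, 3.
Check ○(¬beep ∨ error) at each: 0→ok, 1→ok, 3→ok.

Holds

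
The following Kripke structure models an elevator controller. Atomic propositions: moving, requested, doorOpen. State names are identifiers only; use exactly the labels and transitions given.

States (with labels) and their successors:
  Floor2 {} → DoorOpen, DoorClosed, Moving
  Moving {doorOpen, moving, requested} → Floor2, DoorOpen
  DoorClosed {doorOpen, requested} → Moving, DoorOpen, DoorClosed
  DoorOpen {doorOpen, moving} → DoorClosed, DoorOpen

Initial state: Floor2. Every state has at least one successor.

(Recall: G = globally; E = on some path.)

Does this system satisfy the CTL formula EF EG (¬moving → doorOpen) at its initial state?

Holds

States satisfying EG (¬moving → doorOpen): {Moving, DoorClosed, DoorOpen}.
States satisfying EF EG (¬moving → doorOpen): {Floor2, Moving, DoorClosed, DoorOpen}.
Some path from Floor2 reaches a state where EG (¬moving → doorOpen) holds.
Floor2 ∈ Sat(EF EG (¬moving → doorOpen)).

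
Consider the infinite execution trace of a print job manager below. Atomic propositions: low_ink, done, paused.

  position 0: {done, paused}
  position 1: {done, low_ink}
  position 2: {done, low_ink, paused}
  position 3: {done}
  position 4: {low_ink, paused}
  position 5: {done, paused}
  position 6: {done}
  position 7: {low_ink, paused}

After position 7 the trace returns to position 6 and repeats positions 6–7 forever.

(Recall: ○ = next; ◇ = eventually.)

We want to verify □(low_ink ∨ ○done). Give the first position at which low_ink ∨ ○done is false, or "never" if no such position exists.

3

Check low_ink ∨ ○done at each position in order: 0 ✓, 1 ✓, 2 ✓.
At position 3 the labels are {done} and the next position 4 has {low_ink, paused}, so low_ink ∨ ○done is false there. This is the first violation.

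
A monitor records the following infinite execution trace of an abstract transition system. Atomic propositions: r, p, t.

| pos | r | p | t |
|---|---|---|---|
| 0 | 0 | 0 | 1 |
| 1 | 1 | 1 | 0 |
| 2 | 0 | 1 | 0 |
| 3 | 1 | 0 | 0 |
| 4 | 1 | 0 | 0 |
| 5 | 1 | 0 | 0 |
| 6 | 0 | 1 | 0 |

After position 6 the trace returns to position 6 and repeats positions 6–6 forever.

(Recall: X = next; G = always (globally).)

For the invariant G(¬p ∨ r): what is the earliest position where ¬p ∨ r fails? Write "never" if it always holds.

2

Check ¬p ∨ r at each position in order: 0 ✓, 1 ✓.
At position 2 the labels are {p}, so ¬p ∨ r is false there. This is the first violation.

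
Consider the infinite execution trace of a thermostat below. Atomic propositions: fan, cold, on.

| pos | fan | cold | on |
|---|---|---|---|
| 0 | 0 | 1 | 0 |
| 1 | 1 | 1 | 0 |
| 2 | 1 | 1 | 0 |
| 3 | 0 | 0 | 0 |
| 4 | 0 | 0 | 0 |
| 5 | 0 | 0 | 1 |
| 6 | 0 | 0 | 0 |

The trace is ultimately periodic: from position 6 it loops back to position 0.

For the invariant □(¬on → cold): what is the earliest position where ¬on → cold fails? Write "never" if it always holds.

3

Check ¬on → cold at each position in order: 0 ✓, 1 ✓, 2 ✓.
At position 3 the labels are {}, so ¬on → cold is false there. This is the first violation.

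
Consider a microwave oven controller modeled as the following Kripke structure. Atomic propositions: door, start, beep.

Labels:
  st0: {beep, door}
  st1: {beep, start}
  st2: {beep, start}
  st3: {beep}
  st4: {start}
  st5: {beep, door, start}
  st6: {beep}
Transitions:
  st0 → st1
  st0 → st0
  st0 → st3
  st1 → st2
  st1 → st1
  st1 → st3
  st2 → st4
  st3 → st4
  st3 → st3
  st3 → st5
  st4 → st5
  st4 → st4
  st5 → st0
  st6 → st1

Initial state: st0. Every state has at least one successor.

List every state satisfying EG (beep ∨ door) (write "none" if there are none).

States satisfying beep ∨ door: {st0, st1, st2, st3, st5, st6}.
States satisfying EG (beep ∨ door): {st0, st1, st3, st5, st6}.

{st0, st1, st3, st5, st6}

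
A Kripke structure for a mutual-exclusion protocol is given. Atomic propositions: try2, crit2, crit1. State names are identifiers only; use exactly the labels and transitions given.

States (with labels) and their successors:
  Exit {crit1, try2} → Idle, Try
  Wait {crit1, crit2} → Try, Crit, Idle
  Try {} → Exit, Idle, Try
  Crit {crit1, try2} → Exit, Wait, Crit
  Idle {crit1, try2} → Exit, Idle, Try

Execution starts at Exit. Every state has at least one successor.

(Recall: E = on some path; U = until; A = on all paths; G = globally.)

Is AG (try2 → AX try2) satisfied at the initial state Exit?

Does not hold

States satisfying try2 → AX try2: {Wait, Try}.
States satisfying AG (try2 → AX try2): ∅.
Exit is reachable from Exit and violates try2 → AX try2, so AG fails at Exit.
Exit ∉ Sat(AG (try2 → AX try2)).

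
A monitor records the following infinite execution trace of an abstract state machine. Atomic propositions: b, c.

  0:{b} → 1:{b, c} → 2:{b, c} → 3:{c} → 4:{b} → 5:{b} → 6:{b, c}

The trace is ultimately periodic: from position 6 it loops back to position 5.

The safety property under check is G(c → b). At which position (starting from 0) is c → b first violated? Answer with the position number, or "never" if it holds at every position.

3

Check c → b at each position in order: 0 ✓, 1 ✓, 2 ✓.
At position 3 the labels are {c}, so c → b is false there. This is the first violation.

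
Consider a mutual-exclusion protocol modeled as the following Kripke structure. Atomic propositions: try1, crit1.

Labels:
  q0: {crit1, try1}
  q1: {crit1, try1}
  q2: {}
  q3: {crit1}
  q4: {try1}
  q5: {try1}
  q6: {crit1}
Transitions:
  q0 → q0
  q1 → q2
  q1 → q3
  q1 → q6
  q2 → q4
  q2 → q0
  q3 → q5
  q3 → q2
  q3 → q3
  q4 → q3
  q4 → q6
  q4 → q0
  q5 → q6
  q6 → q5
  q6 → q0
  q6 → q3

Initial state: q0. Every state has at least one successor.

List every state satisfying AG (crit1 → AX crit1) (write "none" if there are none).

States satisfying crit1 → AX crit1: {q0, q2, q4, q5}.
States satisfying AG (crit1 → AX crit1): {q0}.

{q0}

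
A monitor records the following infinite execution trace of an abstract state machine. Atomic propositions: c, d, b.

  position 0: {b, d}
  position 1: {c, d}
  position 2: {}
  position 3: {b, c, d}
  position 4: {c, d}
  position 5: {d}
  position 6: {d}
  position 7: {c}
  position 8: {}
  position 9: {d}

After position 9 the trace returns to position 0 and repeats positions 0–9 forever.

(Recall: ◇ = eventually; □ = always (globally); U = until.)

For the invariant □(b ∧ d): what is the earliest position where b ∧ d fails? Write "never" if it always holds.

1

Check b ∧ d at each position in order: 0 ✓.
At position 1 the labels are {c, d}, so b ∧ d is false there. This is the first violation.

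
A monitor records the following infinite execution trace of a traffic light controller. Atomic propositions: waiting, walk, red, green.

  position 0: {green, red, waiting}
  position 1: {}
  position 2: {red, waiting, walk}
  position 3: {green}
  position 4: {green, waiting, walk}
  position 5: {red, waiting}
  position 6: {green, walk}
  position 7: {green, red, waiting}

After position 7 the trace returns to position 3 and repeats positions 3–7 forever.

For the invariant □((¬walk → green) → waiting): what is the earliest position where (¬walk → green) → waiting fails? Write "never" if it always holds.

3

Check (¬walk → green) → waiting at each position in order: 0 ✓, 1 ✓, 2 ✓.
At position 3 the labels are {green}, so (¬walk → green) → waiting is false there. This is the first violation.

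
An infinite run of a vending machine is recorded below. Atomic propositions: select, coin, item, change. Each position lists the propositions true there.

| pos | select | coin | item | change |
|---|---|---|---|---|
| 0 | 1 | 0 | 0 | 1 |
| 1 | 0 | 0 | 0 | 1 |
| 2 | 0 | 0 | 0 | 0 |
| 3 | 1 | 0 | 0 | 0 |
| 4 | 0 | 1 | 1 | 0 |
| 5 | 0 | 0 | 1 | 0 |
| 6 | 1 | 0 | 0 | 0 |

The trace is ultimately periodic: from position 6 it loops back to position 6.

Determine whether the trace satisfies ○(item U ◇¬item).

The position after 0 is 1; item U ◇¬item is true there.

Holds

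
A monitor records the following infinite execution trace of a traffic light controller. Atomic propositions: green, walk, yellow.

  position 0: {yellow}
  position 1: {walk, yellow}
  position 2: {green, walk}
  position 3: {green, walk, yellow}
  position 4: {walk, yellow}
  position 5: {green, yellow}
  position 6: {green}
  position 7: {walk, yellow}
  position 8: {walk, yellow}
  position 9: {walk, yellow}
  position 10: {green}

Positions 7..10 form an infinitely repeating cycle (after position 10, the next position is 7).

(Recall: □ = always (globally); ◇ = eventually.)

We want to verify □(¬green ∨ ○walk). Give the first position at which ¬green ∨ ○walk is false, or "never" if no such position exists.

Check ¬green ∨ ○walk at each position in order: 0 ✓, 1 ✓, 2 ✓, 3 ✓, 4 ✓.
At position 5 the labels are {green, yellow} and the next position 6 has {green}, so ¬green ∨ ○walk is false there. This is the first violation.

5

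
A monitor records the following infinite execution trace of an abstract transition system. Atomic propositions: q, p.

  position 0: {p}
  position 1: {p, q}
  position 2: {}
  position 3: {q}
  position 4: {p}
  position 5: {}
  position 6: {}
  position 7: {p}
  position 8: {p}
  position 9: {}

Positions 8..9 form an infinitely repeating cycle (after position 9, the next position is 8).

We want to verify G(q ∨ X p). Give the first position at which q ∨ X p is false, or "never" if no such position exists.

2

Check q ∨ X p at each position in order: 0 ✓, 1 ✓.
At position 2 the labels are {} and the next position 3 has {q}, so q ∨ X p is false there. This is the first violation.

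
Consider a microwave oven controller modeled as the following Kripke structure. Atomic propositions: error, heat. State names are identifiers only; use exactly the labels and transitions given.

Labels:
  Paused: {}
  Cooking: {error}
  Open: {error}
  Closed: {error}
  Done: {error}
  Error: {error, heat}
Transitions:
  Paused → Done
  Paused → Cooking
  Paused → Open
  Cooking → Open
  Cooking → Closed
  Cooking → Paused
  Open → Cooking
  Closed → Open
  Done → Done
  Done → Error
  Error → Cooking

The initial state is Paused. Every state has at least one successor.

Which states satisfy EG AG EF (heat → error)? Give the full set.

{Paused, Cooking, Open, Closed, Done, Error}

States satisfying AG EF (heat → error): {Paused, Cooking, Open, Closed, Done, Error}.
States satisfying EG AG EF (heat → error): {Paused, Cooking, Open, Closed, Done, Error}.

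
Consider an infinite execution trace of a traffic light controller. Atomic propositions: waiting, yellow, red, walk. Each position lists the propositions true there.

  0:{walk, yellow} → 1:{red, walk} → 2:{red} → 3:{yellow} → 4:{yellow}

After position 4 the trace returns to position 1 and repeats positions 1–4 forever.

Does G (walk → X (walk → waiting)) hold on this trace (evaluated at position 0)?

No

walk → X (walk → waiting) must hold at every position from 0 onward. It fails at position 0, so G (walk → X (walk → waiting)) is false.
Positions where walk holds: 0, 1.
Check X (walk → waiting) at each: 0→fails, 1→ok.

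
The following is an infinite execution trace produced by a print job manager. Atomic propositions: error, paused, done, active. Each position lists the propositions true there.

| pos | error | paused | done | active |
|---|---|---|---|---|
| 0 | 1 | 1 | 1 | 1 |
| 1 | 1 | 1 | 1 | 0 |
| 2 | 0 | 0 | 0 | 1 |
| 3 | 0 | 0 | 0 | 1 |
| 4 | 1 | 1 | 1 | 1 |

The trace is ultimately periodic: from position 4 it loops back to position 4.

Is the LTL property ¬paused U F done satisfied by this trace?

Walking from position 0: F done first holds at position 0, and ¬paused holds at every earlier position along the way, so ¬paused U F done holds.

Satisfied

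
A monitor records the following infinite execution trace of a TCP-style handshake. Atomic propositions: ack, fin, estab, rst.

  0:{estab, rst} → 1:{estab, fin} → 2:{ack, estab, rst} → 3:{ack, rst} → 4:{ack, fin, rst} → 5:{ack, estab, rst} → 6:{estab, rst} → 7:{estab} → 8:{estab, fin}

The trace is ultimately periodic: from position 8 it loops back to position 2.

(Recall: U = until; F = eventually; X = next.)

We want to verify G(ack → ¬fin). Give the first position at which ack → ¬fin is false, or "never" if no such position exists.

4

Check ack → ¬fin at each position in order: 0 ✓, 1 ✓, 2 ✓, 3 ✓.
At position 4 the labels are {ack, fin, rst}, so ack → ¬fin is false there. This is the first violation.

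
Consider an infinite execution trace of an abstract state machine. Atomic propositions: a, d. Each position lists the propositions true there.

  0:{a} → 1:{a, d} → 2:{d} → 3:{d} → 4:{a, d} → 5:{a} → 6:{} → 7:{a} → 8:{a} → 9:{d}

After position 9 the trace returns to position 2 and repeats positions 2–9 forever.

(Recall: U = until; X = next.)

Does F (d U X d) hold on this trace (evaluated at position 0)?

Holds

d U X d holds at position 0, which is reachable from 0, so F (d U X d) holds.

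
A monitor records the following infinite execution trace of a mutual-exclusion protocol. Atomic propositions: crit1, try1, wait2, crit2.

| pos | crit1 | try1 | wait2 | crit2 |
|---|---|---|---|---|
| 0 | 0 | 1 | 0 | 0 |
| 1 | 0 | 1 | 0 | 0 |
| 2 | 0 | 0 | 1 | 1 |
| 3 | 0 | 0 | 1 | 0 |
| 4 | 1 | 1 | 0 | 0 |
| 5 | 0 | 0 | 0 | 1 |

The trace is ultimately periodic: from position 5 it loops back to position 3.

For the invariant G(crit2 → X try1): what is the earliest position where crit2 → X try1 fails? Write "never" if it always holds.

Check crit2 → X try1 at each position in order: 0 ✓, 1 ✓.
At position 2 the labels are {crit2, wait2} and the next position 3 has {wait2}, so crit2 → X try1 is false there. This is the first violation.

2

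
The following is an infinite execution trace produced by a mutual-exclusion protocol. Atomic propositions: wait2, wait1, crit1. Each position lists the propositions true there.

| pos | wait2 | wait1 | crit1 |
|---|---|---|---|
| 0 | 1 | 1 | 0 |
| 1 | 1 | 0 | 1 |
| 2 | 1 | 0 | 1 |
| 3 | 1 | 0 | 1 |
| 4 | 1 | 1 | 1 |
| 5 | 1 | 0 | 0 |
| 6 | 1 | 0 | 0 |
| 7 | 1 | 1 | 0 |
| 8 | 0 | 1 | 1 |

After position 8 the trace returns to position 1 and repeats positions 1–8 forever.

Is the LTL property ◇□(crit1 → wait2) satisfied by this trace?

□(crit1 → wait2) is false at every position 0..8, so it never becomes true and ◇□(crit1 → wait2) fails.

Does not hold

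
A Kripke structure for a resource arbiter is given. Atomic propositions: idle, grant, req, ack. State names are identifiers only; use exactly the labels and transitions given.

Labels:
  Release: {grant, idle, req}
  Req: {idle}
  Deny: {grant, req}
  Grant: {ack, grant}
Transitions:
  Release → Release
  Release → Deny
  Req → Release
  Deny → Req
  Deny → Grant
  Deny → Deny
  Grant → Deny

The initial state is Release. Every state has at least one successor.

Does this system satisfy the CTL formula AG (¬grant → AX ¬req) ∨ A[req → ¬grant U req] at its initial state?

States satisfying ¬grant → AX ¬req: {Release, Deny, Grant}.
States satisfying AG (¬grant → AX ¬req): ∅.
States satisfying req → ¬grant: {Req, Grant}.
States satisfying req: {Release, Deny}.
States satisfying A[req → ¬grant U req]: {Release, Req, Deny, Grant}.
States satisfying AG (¬grant → AX ¬req) ∨ A[req → ¬grant U req]: {Release, Req, Deny, Grant}.
Release ∈ Sat(AG (¬grant → AX ¬req) ∨ A[req → ¬grant U req]).

Yes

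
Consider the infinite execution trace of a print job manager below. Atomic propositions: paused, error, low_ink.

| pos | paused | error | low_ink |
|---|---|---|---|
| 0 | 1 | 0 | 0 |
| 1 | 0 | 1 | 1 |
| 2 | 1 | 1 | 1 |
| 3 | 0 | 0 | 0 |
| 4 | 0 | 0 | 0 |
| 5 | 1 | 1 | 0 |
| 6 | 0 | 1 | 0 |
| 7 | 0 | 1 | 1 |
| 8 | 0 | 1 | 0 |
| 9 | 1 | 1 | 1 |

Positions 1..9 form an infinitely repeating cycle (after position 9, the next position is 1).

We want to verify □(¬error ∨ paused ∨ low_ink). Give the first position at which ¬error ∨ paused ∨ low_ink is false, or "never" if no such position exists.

Check ¬error ∨ paused ∨ low_ink at each position in order: 0 ✓, 1 ✓, 2 ✓, 3 ✓, 4 ✓, 5 ✓.
At position 6 the labels are {error}, so ¬error ∨ paused ∨ low_ink is false there. This is the first violation.

6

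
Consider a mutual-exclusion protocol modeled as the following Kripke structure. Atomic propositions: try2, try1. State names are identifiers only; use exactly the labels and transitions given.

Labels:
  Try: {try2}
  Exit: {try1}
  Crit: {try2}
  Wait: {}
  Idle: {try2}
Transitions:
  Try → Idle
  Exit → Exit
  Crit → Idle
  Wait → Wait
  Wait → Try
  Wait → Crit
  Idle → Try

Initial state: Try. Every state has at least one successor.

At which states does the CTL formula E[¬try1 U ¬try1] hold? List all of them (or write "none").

States satisfying ¬try1: {Try, Crit, Wait, Idle}.
States satisfying E[¬try1 U ¬try1]: {Try, Crit, Wait, Idle}.

{Try, Crit, Wait, Idle}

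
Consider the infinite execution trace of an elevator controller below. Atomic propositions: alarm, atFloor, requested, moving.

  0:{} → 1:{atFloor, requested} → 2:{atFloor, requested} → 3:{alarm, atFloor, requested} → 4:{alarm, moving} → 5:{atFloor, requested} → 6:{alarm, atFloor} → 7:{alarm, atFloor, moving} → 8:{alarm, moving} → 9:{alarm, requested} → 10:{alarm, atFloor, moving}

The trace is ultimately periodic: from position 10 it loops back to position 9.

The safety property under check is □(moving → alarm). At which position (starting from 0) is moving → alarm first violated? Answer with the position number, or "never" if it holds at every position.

never

moving → alarm holds at every position 0..10, and those are all the positions the trace ever visits, so the invariant □(moving → alarm) is never violated.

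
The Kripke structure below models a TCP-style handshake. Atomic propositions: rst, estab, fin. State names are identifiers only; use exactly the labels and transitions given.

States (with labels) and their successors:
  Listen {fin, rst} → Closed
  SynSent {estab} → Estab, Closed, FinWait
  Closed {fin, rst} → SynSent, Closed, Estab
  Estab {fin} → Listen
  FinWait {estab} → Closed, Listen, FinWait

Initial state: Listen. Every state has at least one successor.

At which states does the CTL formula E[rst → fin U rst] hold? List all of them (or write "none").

States satisfying rst → fin: {Listen, SynSent, Closed, Estab, FinWait}.
States satisfying rst: {Listen, Closed}.
States satisfying E[rst → fin U rst]: {Listen, SynSent, Closed, Estab, FinWait}.

{Listen, SynSent, Closed, Estab, FinWait}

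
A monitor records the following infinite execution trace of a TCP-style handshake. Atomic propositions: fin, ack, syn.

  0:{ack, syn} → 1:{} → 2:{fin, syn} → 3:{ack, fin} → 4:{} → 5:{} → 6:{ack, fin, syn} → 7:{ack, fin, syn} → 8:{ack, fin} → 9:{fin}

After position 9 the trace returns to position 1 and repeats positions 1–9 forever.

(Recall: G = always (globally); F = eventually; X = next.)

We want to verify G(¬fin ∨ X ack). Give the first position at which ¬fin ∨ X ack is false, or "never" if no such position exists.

3

Check ¬fin ∨ X ack at each position in order: 0 ✓, 1 ✓, 2 ✓.
At position 3 the labels are {ack, fin} and the next position 4 has {}, so ¬fin ∨ X ack is false there. This is the first violation.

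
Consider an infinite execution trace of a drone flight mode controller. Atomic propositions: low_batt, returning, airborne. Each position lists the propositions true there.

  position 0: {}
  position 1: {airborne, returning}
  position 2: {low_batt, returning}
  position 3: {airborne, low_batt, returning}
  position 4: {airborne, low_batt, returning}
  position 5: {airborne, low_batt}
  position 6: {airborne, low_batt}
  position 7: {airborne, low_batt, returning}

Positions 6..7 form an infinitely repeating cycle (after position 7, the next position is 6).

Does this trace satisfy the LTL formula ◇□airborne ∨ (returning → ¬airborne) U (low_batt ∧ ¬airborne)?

□airborne holds at position 3, which is reachable from 0, so ◇□airborne holds.
Walking from position 0: at position 1, low_batt ∧ ¬airborne has not yet held and returning → ¬airborne fails, so (returning → ¬airborne) U (low_batt ∧ ¬airborne) is false.
At position 0: ◇□airborne is true; (returning → ¬airborne) U (low_batt ∧ ¬airborne) is false; so ◇□airborne ∨ (returning → ¬airborne) U (low_batt ∧ ¬airborne) is true.

Holds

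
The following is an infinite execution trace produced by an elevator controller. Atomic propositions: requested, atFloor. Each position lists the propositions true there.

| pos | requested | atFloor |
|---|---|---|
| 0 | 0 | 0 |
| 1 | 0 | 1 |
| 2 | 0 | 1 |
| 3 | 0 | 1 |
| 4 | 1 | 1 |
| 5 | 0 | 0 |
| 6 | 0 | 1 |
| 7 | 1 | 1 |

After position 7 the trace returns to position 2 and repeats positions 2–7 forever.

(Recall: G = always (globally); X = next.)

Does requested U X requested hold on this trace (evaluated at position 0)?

Violated

Walking from position 0: at position 0, X requested has not yet held and requested fails, so requested U X requested is false.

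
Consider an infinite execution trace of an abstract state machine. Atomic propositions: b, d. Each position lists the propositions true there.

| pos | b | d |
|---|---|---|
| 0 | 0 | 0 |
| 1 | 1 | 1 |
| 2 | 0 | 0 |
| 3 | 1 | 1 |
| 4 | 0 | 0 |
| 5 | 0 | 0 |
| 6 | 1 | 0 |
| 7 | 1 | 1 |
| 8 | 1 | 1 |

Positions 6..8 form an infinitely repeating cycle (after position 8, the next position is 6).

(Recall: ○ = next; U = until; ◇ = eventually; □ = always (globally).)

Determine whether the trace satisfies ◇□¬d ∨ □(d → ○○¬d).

Does not hold

□¬d is false at every position 0..8, so it never becomes true and ◇□¬d fails.
d → ○○¬d must hold at every position from 0 onward. It fails at position 1, so □(d → ○○¬d) is false.
Positions where d holds: 1, 3, 7, 8.
Check ○○¬d at each: 1→fails, 3→ok, 7→ok, 8→fails.
At position 0: ◇□¬d is false; □(d → ○○¬d) is false; so ◇□¬d ∨ □(d → ○○¬d) is false.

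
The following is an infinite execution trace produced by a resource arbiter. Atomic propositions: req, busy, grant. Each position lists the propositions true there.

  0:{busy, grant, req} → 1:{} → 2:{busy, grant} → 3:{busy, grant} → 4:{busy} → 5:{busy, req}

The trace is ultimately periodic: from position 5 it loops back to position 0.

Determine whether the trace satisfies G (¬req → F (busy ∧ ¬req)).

¬req → F (busy ∧ ¬req) holds at every position 0..5, and those are all positions ever visited, so G (¬req → F (busy ∧ ¬req)) holds.
Positions where ¬req holds: 1, 2, 3, 4.
Check F (busy ∧ ¬req) at each: 1→ok, 2→ok, 3→ok, 4→ok.

Satisfied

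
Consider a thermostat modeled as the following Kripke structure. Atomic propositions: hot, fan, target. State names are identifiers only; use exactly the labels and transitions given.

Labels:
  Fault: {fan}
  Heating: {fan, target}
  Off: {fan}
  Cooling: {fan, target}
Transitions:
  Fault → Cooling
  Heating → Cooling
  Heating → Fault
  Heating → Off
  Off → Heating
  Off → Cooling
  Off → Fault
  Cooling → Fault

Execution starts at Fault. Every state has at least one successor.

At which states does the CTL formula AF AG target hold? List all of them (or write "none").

none

States satisfying AG target: ∅.
States satisfying AF AG target: ∅.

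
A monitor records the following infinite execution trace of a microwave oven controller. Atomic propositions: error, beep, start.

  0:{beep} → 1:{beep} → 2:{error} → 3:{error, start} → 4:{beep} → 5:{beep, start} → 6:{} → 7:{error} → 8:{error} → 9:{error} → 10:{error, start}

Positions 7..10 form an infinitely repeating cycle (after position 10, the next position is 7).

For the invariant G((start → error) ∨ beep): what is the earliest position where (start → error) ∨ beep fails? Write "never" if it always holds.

(start → error) ∨ beep holds at every position 0..10, and those are all the positions the trace ever visits, so the invariant G((start → error) ∨ beep) is never violated.

never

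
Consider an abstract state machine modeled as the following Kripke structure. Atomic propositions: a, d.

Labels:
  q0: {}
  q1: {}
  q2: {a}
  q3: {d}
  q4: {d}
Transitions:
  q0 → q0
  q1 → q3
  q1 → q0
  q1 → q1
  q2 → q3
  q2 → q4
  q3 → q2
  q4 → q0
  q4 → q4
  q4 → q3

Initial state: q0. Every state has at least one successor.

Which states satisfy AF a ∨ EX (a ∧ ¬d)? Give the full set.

{q2, q3}

States satisfying a: {q2}.
States satisfying AF a: {q2, q3}.
States satisfying a ∧ ¬d: {q2}.
States satisfying EX (a ∧ ¬d): {q3}.
States satisfying AF a ∨ EX (a ∧ ¬d): {q2, q3}.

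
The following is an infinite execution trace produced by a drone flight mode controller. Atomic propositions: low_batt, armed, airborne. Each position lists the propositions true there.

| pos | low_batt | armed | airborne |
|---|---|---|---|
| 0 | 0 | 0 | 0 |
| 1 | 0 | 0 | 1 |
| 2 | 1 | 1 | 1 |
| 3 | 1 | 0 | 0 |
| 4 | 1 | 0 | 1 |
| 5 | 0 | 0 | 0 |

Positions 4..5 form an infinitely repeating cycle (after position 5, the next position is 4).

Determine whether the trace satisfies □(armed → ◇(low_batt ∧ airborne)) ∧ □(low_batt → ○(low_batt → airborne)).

Does not hold

armed → ◇(low_batt ∧ airborne) holds at every position 0..5, and those are all positions ever visited, so □(armed → ◇(low_batt ∧ airborne)) holds.
Positions where armed holds: 2.
Check ◇(low_batt ∧ airborne) at each: 2→ok.
low_batt → ○(low_batt → airborne) must hold at every position from 0 onward. It fails at position 2, so □(low_batt → ○(low_batt → airborne)) is false.
Positions where low_batt holds: 2, 3, 4.
Check ○(low_batt → airborne) at each: 2→fails, 3→ok, 4→ok.
At position 0: □(armed → ◇(low_batt ∧ airborne)) is true; □(low_batt → ○(low_batt → airborne)) is false; so □(armed → ◇(low_batt ∧ airborne)) ∧ □(low_batt → ○(low_batt → airborne)) is false.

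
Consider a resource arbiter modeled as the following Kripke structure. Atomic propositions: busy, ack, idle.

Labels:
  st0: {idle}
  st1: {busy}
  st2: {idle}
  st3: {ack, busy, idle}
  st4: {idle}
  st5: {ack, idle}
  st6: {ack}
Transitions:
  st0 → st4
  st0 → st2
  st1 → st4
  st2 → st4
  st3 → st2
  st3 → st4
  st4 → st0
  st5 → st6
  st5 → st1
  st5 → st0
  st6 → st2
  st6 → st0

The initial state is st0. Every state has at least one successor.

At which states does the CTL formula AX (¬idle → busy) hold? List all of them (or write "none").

{st0, st1, st2, st3, st4, st6}

States satisfying ¬idle → busy: {st0, st1, st2, st3, st4, st5}.
States satisfying AX (¬idle → busy): {st0, st1, st2, st3, st4, st6}.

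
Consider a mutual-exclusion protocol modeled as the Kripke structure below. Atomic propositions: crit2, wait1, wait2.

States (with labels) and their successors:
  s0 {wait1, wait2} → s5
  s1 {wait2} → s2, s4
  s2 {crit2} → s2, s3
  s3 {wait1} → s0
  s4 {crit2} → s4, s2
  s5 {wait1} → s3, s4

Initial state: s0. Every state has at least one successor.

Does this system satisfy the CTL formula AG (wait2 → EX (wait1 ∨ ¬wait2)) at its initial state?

States satisfying wait2 → EX (wait1 ∨ ¬wait2): {s0, s1, s2, s3, s4, s5}.
States satisfying AG (wait2 → EX (wait1 ∨ ¬wait2)): {s0, s1, s2, s3, s4, s5}.
Every state reachable from s0 satisfies wait2 → EX (wait1 ∨ ¬wait2).
s0 ∈ Sat(AG (wait2 → EX (wait1 ∨ ¬wait2))).

Satisfied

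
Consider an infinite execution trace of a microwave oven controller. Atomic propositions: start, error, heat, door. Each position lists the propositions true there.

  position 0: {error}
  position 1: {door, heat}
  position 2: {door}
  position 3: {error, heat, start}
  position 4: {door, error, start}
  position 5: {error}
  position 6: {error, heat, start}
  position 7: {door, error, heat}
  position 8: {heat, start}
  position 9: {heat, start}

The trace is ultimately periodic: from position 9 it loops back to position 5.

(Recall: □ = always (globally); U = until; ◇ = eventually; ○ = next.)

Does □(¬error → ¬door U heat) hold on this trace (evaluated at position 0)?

No

¬error → ¬door U heat must hold at every position from 0 onward. It fails at position 2, so □(¬error → ¬door U heat) is false.
Positions where ¬error holds: 1, 2, 8, 9.
Check ¬door U heat at each: 1→ok, 2→fails, 8→ok, 9→ok.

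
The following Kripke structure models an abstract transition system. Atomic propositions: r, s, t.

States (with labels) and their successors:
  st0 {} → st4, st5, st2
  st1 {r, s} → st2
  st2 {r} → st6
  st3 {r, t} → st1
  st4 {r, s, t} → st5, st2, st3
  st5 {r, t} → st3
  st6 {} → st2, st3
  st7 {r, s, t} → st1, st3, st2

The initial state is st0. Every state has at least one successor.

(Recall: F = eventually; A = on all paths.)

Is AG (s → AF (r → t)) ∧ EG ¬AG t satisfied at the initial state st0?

Yes

States satisfying s → AF (r → t): {st0, st1, st2, st3, st4, st5, st6, st7}.
States satisfying AG (s → AF (r → t)): {st0, st1, st2, st3, st4, st5, st6, st7}.
States satisfying ¬AG t: {st0, st1, st2, st3, st4, st5, st6, st7}.
States satisfying EG ¬AG t: {st0, st1, st2, st3, st4, st5, st6, st7}.
States satisfying AG (s → AF (r → t)) ∧ EG ¬AG t: {st0, st1, st2, st3, st4, st5, st6, st7}.
st0 ∈ Sat(AG (s → AF (r → t)) ∧ EG ¬AG t).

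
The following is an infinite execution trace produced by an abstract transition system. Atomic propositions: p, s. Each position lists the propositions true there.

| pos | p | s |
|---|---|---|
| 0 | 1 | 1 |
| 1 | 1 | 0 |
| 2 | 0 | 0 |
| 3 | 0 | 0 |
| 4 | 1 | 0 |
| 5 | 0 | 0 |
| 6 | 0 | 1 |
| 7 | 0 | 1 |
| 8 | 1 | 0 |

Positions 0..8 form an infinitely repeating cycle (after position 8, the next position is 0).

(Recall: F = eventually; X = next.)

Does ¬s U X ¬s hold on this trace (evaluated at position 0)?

Yes

Walking from position 0: X ¬s first holds at position 0, and ¬s holds at every earlier position along the way, so ¬s U X ¬s holds.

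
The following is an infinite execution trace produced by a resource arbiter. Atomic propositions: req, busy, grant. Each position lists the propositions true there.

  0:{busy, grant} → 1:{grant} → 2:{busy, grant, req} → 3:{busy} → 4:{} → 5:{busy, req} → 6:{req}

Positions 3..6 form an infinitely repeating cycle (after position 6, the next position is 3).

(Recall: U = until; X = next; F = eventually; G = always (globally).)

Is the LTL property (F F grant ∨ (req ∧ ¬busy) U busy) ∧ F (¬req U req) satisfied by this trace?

Yes

¬req U req holds at position 0, which is reachable from 0, so F (¬req U req) holds.
At position 0: F F grant ∨ (req ∧ ¬busy) U busy is true; F (¬req U req) is true; so (F F grant ∨ (req ∧ ¬busy) U busy) ∧ F (¬req U req) is true.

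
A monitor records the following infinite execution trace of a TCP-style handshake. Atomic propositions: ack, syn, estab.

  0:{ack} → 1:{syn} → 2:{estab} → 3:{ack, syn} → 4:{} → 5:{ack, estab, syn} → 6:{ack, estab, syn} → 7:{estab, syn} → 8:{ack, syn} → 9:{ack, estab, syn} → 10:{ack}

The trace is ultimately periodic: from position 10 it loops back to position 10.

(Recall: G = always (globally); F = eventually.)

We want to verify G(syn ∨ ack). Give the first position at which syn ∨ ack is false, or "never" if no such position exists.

Check syn ∨ ack at each position in order: 0 ✓, 1 ✓.
At position 2 the labels are {estab}, so syn ∨ ack is false there. This is the first violation.

2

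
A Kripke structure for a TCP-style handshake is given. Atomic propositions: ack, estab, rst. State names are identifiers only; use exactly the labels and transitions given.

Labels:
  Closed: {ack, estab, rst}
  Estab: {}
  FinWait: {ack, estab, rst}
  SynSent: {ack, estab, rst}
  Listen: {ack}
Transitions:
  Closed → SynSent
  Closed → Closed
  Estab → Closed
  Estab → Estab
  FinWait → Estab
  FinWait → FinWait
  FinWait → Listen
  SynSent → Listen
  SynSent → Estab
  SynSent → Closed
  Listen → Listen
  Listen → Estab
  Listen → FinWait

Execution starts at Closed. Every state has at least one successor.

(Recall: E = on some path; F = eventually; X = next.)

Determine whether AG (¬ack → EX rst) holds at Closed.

States satisfying ¬ack → EX rst: {Closed, Estab, FinWait, SynSent, Listen}.
States satisfying AG (¬ack → EX rst): {Closed, Estab, FinWait, SynSent, Listen}.
Every state reachable from Closed satisfies ¬ack → EX rst.
Closed ∈ Sat(AG (¬ack → EX rst)).

Holds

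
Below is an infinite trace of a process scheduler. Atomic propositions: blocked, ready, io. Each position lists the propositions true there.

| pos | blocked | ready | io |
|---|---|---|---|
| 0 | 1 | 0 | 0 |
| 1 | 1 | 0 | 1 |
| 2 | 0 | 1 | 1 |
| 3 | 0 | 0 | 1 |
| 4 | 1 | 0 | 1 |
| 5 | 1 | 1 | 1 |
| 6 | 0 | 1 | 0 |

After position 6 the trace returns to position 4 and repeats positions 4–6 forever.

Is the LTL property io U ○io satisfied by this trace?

Walking from position 0: ○io first holds at position 0, and io holds at every earlier position along the way, so io U ○io holds.

Holds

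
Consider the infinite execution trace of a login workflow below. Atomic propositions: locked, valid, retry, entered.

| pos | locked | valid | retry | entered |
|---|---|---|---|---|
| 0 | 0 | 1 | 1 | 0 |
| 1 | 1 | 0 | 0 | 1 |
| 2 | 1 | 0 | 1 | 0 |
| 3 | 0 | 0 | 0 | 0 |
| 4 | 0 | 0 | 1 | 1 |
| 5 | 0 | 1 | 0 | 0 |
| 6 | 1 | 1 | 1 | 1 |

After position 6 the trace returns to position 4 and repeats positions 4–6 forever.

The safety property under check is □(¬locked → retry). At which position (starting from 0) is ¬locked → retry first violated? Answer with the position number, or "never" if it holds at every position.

3

Check ¬locked → retry at each position in order: 0 ✓, 1 ✓, 2 ✓.
At position 3 the labels are {}, so ¬locked → retry is false there. This is the first violation.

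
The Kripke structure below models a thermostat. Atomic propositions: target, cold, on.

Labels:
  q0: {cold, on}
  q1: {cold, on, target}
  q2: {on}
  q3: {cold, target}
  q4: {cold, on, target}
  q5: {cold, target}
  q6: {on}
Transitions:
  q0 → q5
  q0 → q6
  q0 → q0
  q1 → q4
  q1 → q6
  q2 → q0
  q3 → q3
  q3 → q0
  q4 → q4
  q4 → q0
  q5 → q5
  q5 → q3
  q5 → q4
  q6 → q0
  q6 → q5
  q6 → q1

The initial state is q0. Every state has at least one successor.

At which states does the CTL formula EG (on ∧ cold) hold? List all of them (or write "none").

States satisfying on ∧ cold: {q0, q1, q4}.
States satisfying EG (on ∧ cold): {q0, q1, q4}.

{q0, q1, q4}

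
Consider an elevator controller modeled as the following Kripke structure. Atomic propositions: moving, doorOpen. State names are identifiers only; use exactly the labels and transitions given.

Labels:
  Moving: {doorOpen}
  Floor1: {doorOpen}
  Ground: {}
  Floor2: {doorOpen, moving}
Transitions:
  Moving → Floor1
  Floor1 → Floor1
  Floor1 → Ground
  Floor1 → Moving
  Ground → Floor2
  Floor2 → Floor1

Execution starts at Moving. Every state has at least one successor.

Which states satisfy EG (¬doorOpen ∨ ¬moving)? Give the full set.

States satisfying ¬doorOpen ∨ ¬moving: {Moving, Floor1, Ground}.
States satisfying EG (¬doorOpen ∨ ¬moving): {Moving, Floor1}.

{Moving, Floor1}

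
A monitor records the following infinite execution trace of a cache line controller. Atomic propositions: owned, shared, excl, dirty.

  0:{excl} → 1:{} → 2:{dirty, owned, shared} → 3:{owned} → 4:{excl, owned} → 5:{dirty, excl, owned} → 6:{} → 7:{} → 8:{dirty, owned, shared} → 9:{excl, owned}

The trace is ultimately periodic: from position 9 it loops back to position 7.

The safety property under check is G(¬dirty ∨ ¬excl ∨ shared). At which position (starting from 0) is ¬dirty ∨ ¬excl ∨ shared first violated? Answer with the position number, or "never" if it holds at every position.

5

Check ¬dirty ∨ ¬excl ∨ shared at each position in order: 0 ✓, 1 ✓, 2 ✓, 3 ✓, 4 ✓.
At position 5 the labels are {dirty, excl, owned}, so ¬dirty ∨ ¬excl ∨ shared is false there. This is the first violation.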